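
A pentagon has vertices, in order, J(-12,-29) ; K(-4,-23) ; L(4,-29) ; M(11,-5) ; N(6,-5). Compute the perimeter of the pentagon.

|JK| = √((8)² + (6)²) = √100 = 10
|KL| = √((8)² + (-6)²) = √100 = 10
|LM| = √((7)² + (24)²) = √625 = 25
|MN| = √((-5)² + (0)²) = √25 = 5
|NJ| = √((-18)² + (-24)²) = √900 = 30
Perimeter = 10 + 10 + 25 + 5 + 30 = 80.

80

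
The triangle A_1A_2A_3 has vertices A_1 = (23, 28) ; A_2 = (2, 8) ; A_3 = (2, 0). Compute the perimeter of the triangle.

|A_1A_2| = √((-21)² + (-20)²) = √841 = 29
|A_2A_3| = √((0)² + (-8)²) = √64 = 8
|A_3A_1| = √((21)² + (28)²) = √1225 = 35
Perimeter = 29 + 8 + 35 = 72.

72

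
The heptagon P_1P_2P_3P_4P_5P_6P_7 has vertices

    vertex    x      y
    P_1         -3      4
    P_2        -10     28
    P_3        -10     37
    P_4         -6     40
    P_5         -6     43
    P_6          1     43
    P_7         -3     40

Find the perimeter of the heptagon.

|P_1P_2| = √((-7)² + (24)²) = √625 = 25
|P_2P_3| = √((0)² + (9)²) = √81 = 9
|P_3P_4| = √((4)² + (3)²) = √25 = 5
|P_4P_5| = √((0)² + (3)²) = √9 = 3
|P_5P_6| = √((7)² + (0)²) = √49 = 7
|P_6P_7| = √((-4)² + (-3)²) = √25 = 5
|P_7P_1| = √((0)² + (-36)²) = √1296 = 36
Perimeter = 25 + 9 + 5 + 3 + 7 + 5 + 36 = 90.

90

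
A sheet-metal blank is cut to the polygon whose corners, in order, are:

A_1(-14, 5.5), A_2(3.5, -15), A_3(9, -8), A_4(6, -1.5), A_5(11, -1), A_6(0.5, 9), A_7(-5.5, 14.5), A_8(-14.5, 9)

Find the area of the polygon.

Apply the shoelace formula: 2A = Σ (x_i·y_{i+1} − x_{i+1}·y_i), indices taken mod 8.
Cross-terms: 190.75, 107, 34.5, 10.5, 99.5, 56.75, 160.75, 46.25  ⇒  Σ = 706
Area = |Σ|/2 = 353.

353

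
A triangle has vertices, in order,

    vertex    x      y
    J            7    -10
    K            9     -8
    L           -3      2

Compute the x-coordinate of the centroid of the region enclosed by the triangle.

13/3

Apply Gauss's area formula. First the cross-terms c_i = x_i·y_{i+1} − x_{i+1}·y_i:
  34, -6, 16  ⇒  2A = 44, A = 22.
Then Σ (x_i + x_{i+1})·c_i = 572, so x̄ = 572 / (6·22) = 13/3.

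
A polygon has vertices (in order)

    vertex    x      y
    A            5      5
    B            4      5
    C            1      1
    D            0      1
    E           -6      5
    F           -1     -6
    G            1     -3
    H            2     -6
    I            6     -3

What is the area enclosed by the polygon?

Apply the surveyor's formula: 2A = Σ (x_i·y_{i+1} − x_{i+1}·y_i), indices taken mod 9.
A→B: (5)(5) − (4)(5) = 5
B→C: (4)(1) − (1)(5) = -1
C→D: (1)(1) − (0)(1) = 1
D→E: (0)(5) − (-6)(1) = 6
E→F: (-6)(-6) − (-1)(5) = 41
F→G: (-1)(-3) − (1)(-6) = 9
G→H: (1)(-6) − (2)(-3) = 0
H→I: (2)(-3) − (6)(-6) = 30
I→A: (6)(5) − (5)(-3) = 45
Σ = 136
Area = |Σ|/2 = 68.

68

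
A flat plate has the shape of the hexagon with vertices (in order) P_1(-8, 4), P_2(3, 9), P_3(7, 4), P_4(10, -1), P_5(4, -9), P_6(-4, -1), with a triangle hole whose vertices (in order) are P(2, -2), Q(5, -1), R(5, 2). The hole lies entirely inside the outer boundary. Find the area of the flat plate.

Outer boundary:
Apply the shoelace formula: 2A = Σ (x_i·y_{i+1} − x_{i+1}·y_i), indices taken mod 6.
Σ = (-84) + (-51) + (-47) + (-86) + (-40) + (-24) = -332
Area = |Σ|/2 = 166.
Hole:
Cross-terms: 8, 15, -14  ⇒  Σ = 9
Area = |Σ|/2 = 4.5.
Net area = 166 − 4.5 = 161.5.

161.5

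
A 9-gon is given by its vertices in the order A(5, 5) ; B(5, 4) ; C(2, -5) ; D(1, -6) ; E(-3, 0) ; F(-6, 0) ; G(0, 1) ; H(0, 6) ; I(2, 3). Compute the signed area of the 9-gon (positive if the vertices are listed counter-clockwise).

Apply the shoelace (surveyor's) formula: 2A = Σ (x_i·y_{i+1} − x_{i+1}·y_i), indices taken mod 9.
A→B: (5)(4) − (5)(5) = -5
B→C: (5)(-5) − (2)(4) = -33
C→D: (2)(-6) − (1)(-5) = -7
D→E: (1)(0) − (-3)(-6) = -18
E→F: (-3)(0) − (-6)(0) = 0
F→G: (-6)(1) − (0)(0) = -6
G→H: (0)(6) − (0)(1) = 0
H→I: (0)(3) − (2)(6) = -12
I→A: (2)(5) − (5)(3) = -5
Σ = -86
Signed area = Σ/2 = -43 (negative ⇒ clockwise traversal).

-43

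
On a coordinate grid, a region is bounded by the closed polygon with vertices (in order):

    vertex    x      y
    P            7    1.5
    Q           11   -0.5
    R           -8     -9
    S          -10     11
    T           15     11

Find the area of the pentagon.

315.25

Cross-terms: -20, -103, -178, -275, -54.5  ⇒  Σ = -630.5
Area = |Σ|/2 = 315.25.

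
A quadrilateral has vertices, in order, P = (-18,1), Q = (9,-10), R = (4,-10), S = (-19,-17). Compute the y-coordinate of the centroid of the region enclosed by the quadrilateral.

-151/18

Apply the shoelace (surveyor's) formula. First the cross-terms c_i = x_i·y_{i+1} − x_{i+1}·y_i:
  171, -50, -258, -325  ⇒  2A = -462, A = -231.
Then Σ (y_i + y_{i+1})·c_i = 11627, so ȳ = 11627 / (6·(-231)) = -151/18.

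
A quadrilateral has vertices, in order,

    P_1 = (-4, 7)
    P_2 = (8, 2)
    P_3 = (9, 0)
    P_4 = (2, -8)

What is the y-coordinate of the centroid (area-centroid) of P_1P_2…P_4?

Apply the shoelace (surveyor's) formula. First the cross-terms c_i = x_i·y_{i+1} − x_{i+1}·y_i:
  -64, -18, -72, -18  ⇒  2A = -172, A = -86.
Then Σ (y_i + y_{i+1})·c_i = -18, so ȳ = -18 / (6·(-86)) = 3/86.

3/86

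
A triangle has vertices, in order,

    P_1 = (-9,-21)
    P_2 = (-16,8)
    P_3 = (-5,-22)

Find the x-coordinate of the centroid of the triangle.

Apply the shoelace (surveyor's) formula. First the cross-terms c_i = x_i·y_{i+1} − x_{i+1}·y_i:
  -408, 392, -93  ⇒  2A = -109, A = -54.5.
Then Σ (x_i + x_{i+1})·c_i = 3270, so x̄ = 3270 / (6·(-54.5)) = -10.

-10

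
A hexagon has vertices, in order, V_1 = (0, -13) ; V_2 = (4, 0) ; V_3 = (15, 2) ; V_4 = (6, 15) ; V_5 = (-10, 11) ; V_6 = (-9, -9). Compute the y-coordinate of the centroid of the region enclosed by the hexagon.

Apply Gauss's area formula. First the cross-terms c_i = x_i·y_{i+1} − x_{i+1}·y_i:
  52, 8, 213, 216, 189, 117  ⇒  2A = 795, A = 397.5.
Then Σ (y_i + y_{i+1})·c_i = 6381, so ȳ = 6381 / (6·397.5) = 709/265.

709/265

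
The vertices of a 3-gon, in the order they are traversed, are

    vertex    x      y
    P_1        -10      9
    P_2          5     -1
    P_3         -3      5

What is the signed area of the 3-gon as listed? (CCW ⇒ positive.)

5

Σ = (-35) + (22) + (23) = 10
Signed area = Σ/2 = 5 (positive ⇒ counter-clockwise traversal).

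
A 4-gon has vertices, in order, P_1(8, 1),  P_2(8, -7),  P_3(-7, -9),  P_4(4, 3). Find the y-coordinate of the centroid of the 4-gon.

-215/57

Apply the surveyor's formula. First the cross-terms c_i = x_i·y_{i+1} − x_{i+1}·y_i:
  -64, -121, 15, -20  ⇒  2A = -190, A = -95.
Then Σ (y_i + y_{i+1})·c_i = 2150, so ȳ = 2150 / (6·(-95)) = -215/57.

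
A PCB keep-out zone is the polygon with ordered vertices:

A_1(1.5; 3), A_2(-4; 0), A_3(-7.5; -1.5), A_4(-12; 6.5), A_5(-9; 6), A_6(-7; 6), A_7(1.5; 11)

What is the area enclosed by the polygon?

86.125

Apply the shoelace formula: 2A = Σ (x_i·y_{i+1} − x_{i+1}·y_i), indices taken mod 7.
Σ = (12) + (6) + (-66.75) + (-13.5) + (-12) + (-86) + (-12) = -172.25
Area = |Σ|/2 = 86.125.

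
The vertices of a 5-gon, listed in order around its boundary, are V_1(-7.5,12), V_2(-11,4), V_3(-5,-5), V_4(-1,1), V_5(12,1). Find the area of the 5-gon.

152.75

Apply the shoelace formula: 2A = Σ (x_i·y_{i+1} − x_{i+1}·y_i), indices taken mod 5.
Cross-terms: 102, 75, -10, -13, 151.5  ⇒  Σ = 305.5
Area = |Σ|/2 = 152.75.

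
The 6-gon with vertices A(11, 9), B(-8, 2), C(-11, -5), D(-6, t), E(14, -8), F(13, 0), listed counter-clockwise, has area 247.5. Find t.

-4

The doubled signed area Σ (x_i y_{i+1} − x_{i+1} y_i) is linear in t.
With t=0 it equals 395; the coefficient of t is -25 (from the two edges through D).
So -25·t + 395 = 2·247.5 = 495 ⇒ t = -4.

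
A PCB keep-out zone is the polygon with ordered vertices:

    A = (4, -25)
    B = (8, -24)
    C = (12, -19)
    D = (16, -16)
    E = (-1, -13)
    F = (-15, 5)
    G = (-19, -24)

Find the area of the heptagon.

Σ = (104) + (136) + (112) + (-224) + (-200) + (455) + (571) = 954
Area = |Σ|/2 = 477.

477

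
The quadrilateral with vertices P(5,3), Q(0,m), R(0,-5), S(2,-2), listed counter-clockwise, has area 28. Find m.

Write out the shoelace sum; only the two edges meeting at Q involve m:
2·Area = [(5·m − 0·3) + (0·(-5) − 0·m)] + 26
       = 5·m + 26 = 56
⇒ m = 6.

6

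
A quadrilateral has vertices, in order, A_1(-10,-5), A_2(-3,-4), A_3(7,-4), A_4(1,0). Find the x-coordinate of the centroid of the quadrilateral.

Apply the shoelace (surveyor's) formula. First the cross-terms c_i = x_i·y_{i+1} − x_{i+1}·y_i:
  25, 40, 4, -5  ⇒  2A = 64, A = 32.
Then Σ (x_i + x_{i+1})·c_i = -88, so x̄ = -88 / (6·32) = -11/24.

-11/24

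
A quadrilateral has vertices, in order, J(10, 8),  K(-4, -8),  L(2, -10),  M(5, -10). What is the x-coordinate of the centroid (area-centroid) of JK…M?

955/267

Apply the shoelace (surveyor's) formula. First the cross-terms c_i = x_i·y_{i+1} − x_{i+1}·y_i:
  -48, 56, 30, 140  ⇒  2A = 178, A = 89.
Then Σ (x_i + x_{i+1})·c_i = 1910, so x̄ = 1910 / (6·89) = 955/267.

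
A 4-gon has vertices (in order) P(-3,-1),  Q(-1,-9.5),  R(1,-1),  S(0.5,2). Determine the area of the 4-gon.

Apply the surveyor's formula: 2A = Σ (x_i·y_{i+1} − x_{i+1}·y_i), indices taken mod 4.
P→Q: (-3)(-9.5) − (-1)(-1) = 27.5
Q→R: (-1)(-1) − (1)(-9.5) = 10.5
R→S: (1)(2) − (0.5)(-1) = 2.5
S→P: (0.5)(-1) − (-3)(2) = 5.5
Σ = 46
Area = |Σ|/2 = 23.

23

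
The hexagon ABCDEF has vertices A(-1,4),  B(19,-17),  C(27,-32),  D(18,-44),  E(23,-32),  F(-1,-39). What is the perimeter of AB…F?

142

|AB| = √((20)² + (-21)²) = √841 = 29
|BC| = √((8)² + (-15)²) = √289 = 17
|CD| = √((-9)² + (-12)²) = √225 = 15
|DE| = √((5)² + (12)²) = √169 = 13
|EF| = √((-24)² + (-7)²) = √625 = 25
|FA| = √((0)² + (43)²) = √1849 = 43
Perimeter = 29 + 17 + 15 + 13 + 25 + 43 = 142.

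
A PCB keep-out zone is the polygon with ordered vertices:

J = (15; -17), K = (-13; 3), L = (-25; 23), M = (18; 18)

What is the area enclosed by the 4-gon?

920

Apply the shoelace (surveyor's) formula: 2A = Σ (x_i·y_{i+1} − x_{i+1}·y_i), indices taken mod 4.
J→K: (15)(3) − (-13)(-17) = -176
K→L: (-13)(23) − (-25)(3) = -224
L→M: (-25)(18) − (18)(23) = -864
M→J: (18)(-17) − (15)(18) = -576
Σ = -1840
Area = |Σ|/2 = 920.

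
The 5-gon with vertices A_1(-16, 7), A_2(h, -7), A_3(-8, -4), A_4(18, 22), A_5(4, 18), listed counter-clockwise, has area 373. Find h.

The doubled signed area Σ (x_i y_{i+1} − x_{i+1} y_i) is linear in h.
With h=0 it equals 504; the coefficient of h is -11 (from the two edges through A_2).
So -11·h + 504 = 2·373 = 746 ⇒ h = -22.

-22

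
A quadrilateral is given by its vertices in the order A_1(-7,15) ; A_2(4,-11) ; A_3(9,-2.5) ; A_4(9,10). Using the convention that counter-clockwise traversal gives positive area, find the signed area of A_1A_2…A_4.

Apply the shoelace (surveyor's) formula: 2A = Σ (x_i·y_{i+1} − x_{i+1}·y_i), indices taken mod 4.
A_1→A_2: (-7)(-11) − (4)(15) = 17
A_2→A_3: (4)(-2.5) − (9)(-11) = 89
A_3→A_4: (9)(10) − (9)(-2.5) = 112.5
A_4→A_1: (9)(15) − (-7)(10) = 205
Σ = 423.5
Signed area = Σ/2 = 211.75 (positive ⇒ counter-clockwise traversal).

211.75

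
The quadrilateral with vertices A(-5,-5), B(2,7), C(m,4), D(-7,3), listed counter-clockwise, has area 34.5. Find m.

-2

The doubled signed area Σ (x_i y_{i+1} − x_{i+1} y_i) is linear in m.
With m=0 it equals 61; the coefficient of m is -4 (from the two edges through C).
So -4·m + 61 = 2·34.5 = 69 ⇒ m = -2.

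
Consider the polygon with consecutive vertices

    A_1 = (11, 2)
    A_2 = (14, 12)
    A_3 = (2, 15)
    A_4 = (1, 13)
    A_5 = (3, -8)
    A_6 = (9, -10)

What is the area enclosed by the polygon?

Apply the surveyor's formula: 2A = Σ (x_i·y_{i+1} − x_{i+1}·y_i), indices taken mod 6.
A_1→A_2: (11)(12) − (14)(2) = 104
A_2→A_3: (14)(15) − (2)(12) = 186
A_3→A_4: (2)(13) − (1)(15) = 11
A_4→A_5: (1)(-8) − (3)(13) = -47
A_5→A_6: (3)(-10) − (9)(-8) = 42
A_6→A_1: (9)(2) − (11)(-10) = 128
Σ = 424
Area = |Σ|/2 = 212.

212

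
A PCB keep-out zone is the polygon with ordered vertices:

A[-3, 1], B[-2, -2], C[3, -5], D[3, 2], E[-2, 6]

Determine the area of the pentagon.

41.5

Apply the surveyor's formula: 2A = Σ (x_i·y_{i+1} − x_{i+1}·y_i), indices taken mod 5.
Σ = (8) + (16) + (21) + (22) + (16) = 83
Area = |Σ|/2 = 41.5.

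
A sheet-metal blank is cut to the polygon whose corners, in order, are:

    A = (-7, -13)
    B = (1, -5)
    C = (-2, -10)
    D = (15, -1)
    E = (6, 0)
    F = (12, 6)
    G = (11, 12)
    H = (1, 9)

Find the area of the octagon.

218.5

Apply Gauss's area formula: 2A = Σ (x_i·y_{i+1} − x_{i+1}·y_i), indices taken mod 8.
A→B: (-7)(-5) − (1)(-13) = 48
B→C: (1)(-10) − (-2)(-5) = -20
C→D: (-2)(-1) − (15)(-10) = 152
D→E: (15)(0) − (6)(-1) = 6
E→F: (6)(6) − (12)(0) = 36
F→G: (12)(12) − (11)(6) = 78
G→H: (11)(9) − (1)(12) = 87
H→A: (1)(-13) − (-7)(9) = 50
Σ = 437
Area = |Σ|/2 = 218.5.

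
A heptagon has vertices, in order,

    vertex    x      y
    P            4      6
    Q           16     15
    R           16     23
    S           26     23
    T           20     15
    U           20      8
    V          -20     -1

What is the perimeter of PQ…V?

116

|PQ| = √((12)² + (9)²) = √225 = 15
|QR| = √((0)² + (8)²) = √64 = 8
|RS| = √((10)² + (0)²) = √100 = 10
|ST| = √((-6)² + (-8)²) = √100 = 10
|TU| = √((0)² + (-7)²) = √49 = 7
|UV| = √((-40)² + (-9)²) = √1681 = 41
|VP| = √((24)² + (7)²) = √625 = 25
Perimeter = 15 + 8 + 10 + 10 + 7 + 41 + 25 = 116.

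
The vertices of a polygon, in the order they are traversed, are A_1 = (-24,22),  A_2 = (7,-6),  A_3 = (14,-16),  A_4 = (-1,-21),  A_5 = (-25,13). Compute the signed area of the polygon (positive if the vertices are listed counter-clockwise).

Apply the shoelace (surveyor's) formula: 2A = Σ (x_i·y_{i+1} − x_{i+1}·y_i), indices taken mod 5.
A_1→A_2: (-24)(-6) − (7)(22) = -10
A_2→A_3: (7)(-16) − (14)(-6) = -28
A_3→A_4: (14)(-21) − (-1)(-16) = -310
A_4→A_5: (-1)(13) − (-25)(-21) = -538
A_5→A_1: (-25)(22) − (-24)(13) = -238
Σ = -1124
Signed area = Σ/2 = -562 (negative ⇒ clockwise traversal).

-562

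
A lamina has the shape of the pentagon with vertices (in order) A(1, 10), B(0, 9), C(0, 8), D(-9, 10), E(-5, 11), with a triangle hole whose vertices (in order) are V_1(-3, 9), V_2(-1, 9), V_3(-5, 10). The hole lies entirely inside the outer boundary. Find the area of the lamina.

13.5

Outer boundary:
Apply the shoelace formula: 2A = Σ (x_i·y_{i+1} − x_{i+1}·y_i), indices taken mod 5.
A→B: (1)(9) − (0)(10) = 9
B→C: (0)(8) − (0)(9) = 0
C→D: (0)(10) − (-9)(8) = 72
D→E: (-9)(11) − (-5)(10) = -49
E→A: (-5)(10) − (1)(11) = -61
Σ = -29
Area = |Σ|/2 = 14.5.
Hole:
Apply Gauss's area formula: 2A = Σ (x_i·y_{i+1} − x_{i+1}·y_i), indices taken mod 3.
Σ = (-18) + (35) + (-15) = 2
Area = |Σ|/2 = 1.
Net area = 14.5 − 1 = 13.5.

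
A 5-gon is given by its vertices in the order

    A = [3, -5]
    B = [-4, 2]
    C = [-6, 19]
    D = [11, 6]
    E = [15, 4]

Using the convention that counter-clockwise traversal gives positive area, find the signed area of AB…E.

Apply the shoelace formula: 2A = Σ (x_i·y_{i+1} − x_{i+1}·y_i), indices taken mod 5.
Σ = (-14) + (-64) + (-245) + (-46) + (-87) = -456
Signed area = Σ/2 = -228 (negative ⇒ clockwise traversal).

-228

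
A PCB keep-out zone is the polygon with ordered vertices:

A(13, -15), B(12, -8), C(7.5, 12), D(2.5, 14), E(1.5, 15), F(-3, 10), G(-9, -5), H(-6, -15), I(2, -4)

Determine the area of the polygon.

Σ = (76) + (204) + (75) + (16.5) + (60) + (105) + (105) + (54) + (22) = 717.5
Area = |Σ|/2 = 358.75.

358.75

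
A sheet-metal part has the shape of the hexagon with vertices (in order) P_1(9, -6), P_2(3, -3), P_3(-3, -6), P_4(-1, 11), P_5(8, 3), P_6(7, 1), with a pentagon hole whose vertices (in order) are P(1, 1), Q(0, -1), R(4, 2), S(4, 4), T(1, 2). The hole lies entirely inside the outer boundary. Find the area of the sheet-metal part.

Outer boundary:
Apply the shoelace formula: 2A = Σ (x_i·y_{i+1} − x_{i+1}·y_i), indices taken mod 6.
Cross-terms: -9, -27, -39, -91, -13, -51  ⇒  Σ = -230
Area = |Σ|/2 = 115.
Hole:
Apply the shoelace (surveyor's) formula: 2A = Σ (x_i·y_{i+1} − x_{i+1}·y_i), indices taken mod 5.
P→Q: (1)(-1) − (0)(1) = -1
Q→R: (0)(2) − (4)(-1) = 4
R→S: (4)(4) − (4)(2) = 8
S→T: (4)(2) − (1)(4) = 4
T→P: (1)(1) − (1)(2) = -1
Σ = 14
Area = |Σ|/2 = 7.
Net area = 115 − 7 = 108.

108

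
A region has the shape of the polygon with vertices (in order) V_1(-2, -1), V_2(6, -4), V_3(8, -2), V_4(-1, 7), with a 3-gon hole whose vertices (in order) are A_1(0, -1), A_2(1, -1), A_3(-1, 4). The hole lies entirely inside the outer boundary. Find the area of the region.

Outer boundary:
Apply Gauss's area formula: 2A = Σ (x_i·y_{i+1} − x_{i+1}·y_i), indices taken mod 4.
V_1→V_2: (-2)(-4) − (6)(-1) = 14
V_2→V_3: (6)(-2) − (8)(-4) = 20
V_3→V_4: (8)(7) − (-1)(-2) = 54
V_4→V_1: (-1)(-1) − (-2)(7) = 15
Σ = 103
Area = |Σ|/2 = 51.5.
Hole:
Σ = (1) + (3) + (1) = 5
Area = |Σ|/2 = 2.5.
Net area = 51.5 − 2.5 = 49.

49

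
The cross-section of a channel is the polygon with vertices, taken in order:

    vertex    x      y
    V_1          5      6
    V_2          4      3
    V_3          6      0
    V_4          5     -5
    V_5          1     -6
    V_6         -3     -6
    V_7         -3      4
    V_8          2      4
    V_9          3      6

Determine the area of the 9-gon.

84

Cross-terms: -9, -18, -30, -25, -24, -30, -20, 0, -12  ⇒  Σ = -168
Area = |Σ|/2 = 84.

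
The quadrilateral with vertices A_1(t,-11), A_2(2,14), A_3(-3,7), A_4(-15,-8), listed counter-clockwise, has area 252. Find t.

The doubled signed area Σ (x_i y_{i+1} − x_{i+1} y_i) is linear in t.
With t=0 it equals 372; the coefficient of t is 22 (from the two edges through A_1).
So 22·t + 372 = 2·252 = 504 ⇒ t = 6.

6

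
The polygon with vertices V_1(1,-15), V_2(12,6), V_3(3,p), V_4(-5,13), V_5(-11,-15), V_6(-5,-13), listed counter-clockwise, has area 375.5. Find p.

10

Write out the shoelace sum; only the two edges meeting at V_3 involve p:
2·Area = [(12·p − 3·6) + (3·13 − (-5)·p)] + 560
       = 17·p + 581 = 751
⇒ p = 10.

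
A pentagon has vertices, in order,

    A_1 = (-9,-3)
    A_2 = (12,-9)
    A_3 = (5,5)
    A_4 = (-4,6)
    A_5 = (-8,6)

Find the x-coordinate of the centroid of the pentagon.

Apply Gauss's area formula. First the cross-terms c_i = x_i·y_{i+1} − x_{i+1}·y_i:
  117, 105, 50, 24, 78  ⇒  2A = 374, A = 187.
Then Σ (x_i + x_{i+1})·c_i = 572, so x̄ = 572 / (6·187) = 26/51.

26/51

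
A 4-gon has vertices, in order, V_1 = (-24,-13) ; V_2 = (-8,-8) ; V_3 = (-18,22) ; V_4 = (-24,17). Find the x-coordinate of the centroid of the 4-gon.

-3838/213

Apply the shoelace formula. First the cross-terms c_i = x_i·y_{i+1} − x_{i+1}·y_i:
  88, -320, 222, 720  ⇒  2A = 710, A = 355.
Then Σ (x_i + x_{i+1})·c_i = -38380, so x̄ = -38380 / (6·355) = -3838/213.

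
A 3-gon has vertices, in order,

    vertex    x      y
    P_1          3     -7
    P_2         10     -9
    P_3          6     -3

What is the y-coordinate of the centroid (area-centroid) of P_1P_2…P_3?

-19/3

Apply Gauss's area formula. First the cross-terms c_i = x_i·y_{i+1} − x_{i+1}·y_i:
  43, 24, -33  ⇒  2A = 34, A = 17.
Then Σ (y_i + y_{i+1})·c_i = -646, so ȳ = -646 / (6·17) = -19/3.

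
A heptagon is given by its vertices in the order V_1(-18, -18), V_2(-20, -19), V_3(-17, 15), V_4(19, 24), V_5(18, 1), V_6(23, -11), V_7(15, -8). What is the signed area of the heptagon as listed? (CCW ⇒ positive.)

Apply the surveyor's formula: 2A = Σ (x_i·y_{i+1} − x_{i+1}·y_i), indices taken mod 7.
Σ = (-18) + (-623) + (-693) + (-413) + (-221) + (-19) + (-414) = -2401
Signed area = Σ/2 = -1200.5 (negative ⇒ clockwise traversal).

-1200.5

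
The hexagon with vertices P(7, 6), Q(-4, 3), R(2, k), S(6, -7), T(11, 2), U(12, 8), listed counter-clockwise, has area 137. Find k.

-8

The doubled signed area Σ (x_i y_{i+1} − x_{i+1} y_i) is linear in k.
With k=0 it equals 194; the coefficient of k is -10 (from the two edges through R).
So -10·k + 194 = 2·137 = 274 ⇒ k = -8.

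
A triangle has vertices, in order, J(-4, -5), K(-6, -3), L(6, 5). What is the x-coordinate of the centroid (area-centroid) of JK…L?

-4/3

Apply Gauss's area formula. First the cross-terms c_i = x_i·y_{i+1} − x_{i+1}·y_i:
  -18, -12, -10  ⇒  2A = -40, A = -20.
Then Σ (x_i + x_{i+1})·c_i = 160, so x̄ = 160 / (6·(-20)) = -4/3.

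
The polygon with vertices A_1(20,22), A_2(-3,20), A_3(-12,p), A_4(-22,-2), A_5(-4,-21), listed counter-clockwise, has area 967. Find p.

Write out the shoelace sum; only the two edges meeting at A_3 involve p:
2·Area = [((-3)·p − (-12)·20) + ((-12)·(-2) − (-22)·p)] + 1252
       = 19·p + 1516 = 1934
⇒ p = 22.

22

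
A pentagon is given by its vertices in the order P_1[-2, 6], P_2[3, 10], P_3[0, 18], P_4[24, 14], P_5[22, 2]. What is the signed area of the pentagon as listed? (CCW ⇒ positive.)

-270

Apply the shoelace formula: 2A = Σ (x_i·y_{i+1} − x_{i+1}·y_i), indices taken mod 5.
Σ = (-38) + (54) + (-432) + (-260) + (136) = -540
Signed area = Σ/2 = -270 (negative ⇒ clockwise traversal).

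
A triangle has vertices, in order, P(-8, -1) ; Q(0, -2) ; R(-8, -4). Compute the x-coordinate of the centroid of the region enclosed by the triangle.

Apply the shoelace formula. First the cross-terms c_i = x_i·y_{i+1} − x_{i+1}·y_i:
  16, -16, -24  ⇒  2A = -24, A = -12.
Then Σ (x_i + x_{i+1})·c_i = 384, so x̄ = 384 / (6·(-12)) = -16/3.

-16/3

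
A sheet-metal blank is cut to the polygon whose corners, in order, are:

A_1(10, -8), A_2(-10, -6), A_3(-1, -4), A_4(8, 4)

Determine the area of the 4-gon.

Apply the shoelace formula: 2A = Σ (x_i·y_{i+1} − x_{i+1}·y_i), indices taken mod 4.
Cross-terms: -140, 34, 28, -104  ⇒  Σ = -182
Area = |Σ|/2 = 91.

91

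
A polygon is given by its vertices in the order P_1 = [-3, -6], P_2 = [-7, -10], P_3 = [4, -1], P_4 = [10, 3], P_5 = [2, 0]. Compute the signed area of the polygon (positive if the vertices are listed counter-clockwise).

19.5

Σ = (-12) + (47) + (22) + (-6) + (-12) = 39
Signed area = Σ/2 = 19.5 (positive ⇒ counter-clockwise traversal).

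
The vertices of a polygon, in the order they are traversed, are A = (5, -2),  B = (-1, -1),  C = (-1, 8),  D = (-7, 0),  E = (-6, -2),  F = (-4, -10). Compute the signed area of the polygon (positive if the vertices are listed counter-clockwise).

82

Apply Gauss's area formula: 2A = Σ (x_i·y_{i+1} − x_{i+1}·y_i), indices taken mod 6.
A→B: (5)(-1) − (-1)(-2) = -7
B→C: (-1)(8) − (-1)(-1) = -9
C→D: (-1)(0) − (-7)(8) = 56
D→E: (-7)(-2) − (-6)(0) = 14
E→F: (-6)(-10) − (-4)(-2) = 52
F→A: (-4)(-2) − (5)(-10) = 58
Σ = 164
Signed area = Σ/2 = 82 (positive ⇒ counter-clockwise traversal).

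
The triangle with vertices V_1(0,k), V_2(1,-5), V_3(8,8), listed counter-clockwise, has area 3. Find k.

Write out the shoelace sum; only the two edges meeting at V_1 involve k:
2·Area = [(8·k − 0·8) + (0·(-5) − 1·k)] + 48
       = 7·k + 48 = 6
⇒ k = -6.

-6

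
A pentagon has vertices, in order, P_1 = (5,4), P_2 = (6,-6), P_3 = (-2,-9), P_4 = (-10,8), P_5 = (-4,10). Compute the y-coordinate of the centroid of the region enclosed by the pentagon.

118/135

Apply the shoelace formula. First the cross-terms c_i = x_i·y_{i+1} − x_{i+1}·y_i:
  -54, -66, -106, -68, -66  ⇒  2A = -360, A = -180.
Then Σ (y_i + y_{i+1})·c_i = -944, so ȳ = -944 / (6·(-180)) = 118/135.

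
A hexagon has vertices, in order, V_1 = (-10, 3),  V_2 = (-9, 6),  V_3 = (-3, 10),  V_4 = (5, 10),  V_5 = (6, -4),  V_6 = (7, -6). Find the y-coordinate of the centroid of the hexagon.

833/234

Apply the surveyor's formula. First the cross-terms c_i = x_i·y_{i+1} − x_{i+1}·y_i:
  -33, -72, -80, -80, -8, -39  ⇒  2A = -312, A = -156.
Then Σ (y_i + y_{i+1})·c_i = -3332, so ȳ = -3332 / (6·(-156)) = 833/234.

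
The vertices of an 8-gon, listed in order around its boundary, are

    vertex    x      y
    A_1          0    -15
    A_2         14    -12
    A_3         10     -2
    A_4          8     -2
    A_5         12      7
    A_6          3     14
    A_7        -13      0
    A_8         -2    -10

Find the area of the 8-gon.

433.5

Σ = (210) + (92) + (-4) + (80) + (147) + (182) + (130) + (30) = 867
Area = |Σ|/2 = 433.5.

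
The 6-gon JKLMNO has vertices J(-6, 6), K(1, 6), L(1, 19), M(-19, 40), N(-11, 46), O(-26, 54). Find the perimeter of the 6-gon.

128

|JK| = √((7)² + (0)²) = √49 = 7
|KL| = √((0)² + (13)²) = √169 = 13
|LM| = √((-20)² + (21)²) = √841 = 29
|MN| = √((8)² + (6)²) = √100 = 10
|NO| = √((-15)² + (8)²) = √289 = 17
|OJ| = √((20)² + (-48)²) = √2704 = 52
Perimeter = 7 + 13 + 29 + 10 + 17 + 52 = 128.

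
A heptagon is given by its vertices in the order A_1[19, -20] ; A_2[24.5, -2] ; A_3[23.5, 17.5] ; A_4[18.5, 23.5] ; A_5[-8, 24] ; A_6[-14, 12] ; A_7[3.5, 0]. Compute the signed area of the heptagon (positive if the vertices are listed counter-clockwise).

Apply the shoelace (surveyor's) formula: 2A = Σ (x_i·y_{i+1} − x_{i+1}·y_i), indices taken mod 7.
Cross-terms: 452, 475.75, 228.5, 632, 240, -42, -70  ⇒  Σ = 1916.25
Signed area = Σ/2 = 958.125 (positive ⇒ counter-clockwise traversal).

958.125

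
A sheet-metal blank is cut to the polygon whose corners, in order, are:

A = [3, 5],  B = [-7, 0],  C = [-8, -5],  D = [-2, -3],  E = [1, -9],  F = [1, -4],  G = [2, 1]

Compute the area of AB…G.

63

Apply the surveyor's formula: 2A = Σ (x_i·y_{i+1} − x_{i+1}·y_i), indices taken mod 7.
A→B: (3)(0) − (-7)(5) = 35
B→C: (-7)(-5) − (-8)(0) = 35
C→D: (-8)(-3) − (-2)(-5) = 14
D→E: (-2)(-9) − (1)(-3) = 21
E→F: (1)(-4) − (1)(-9) = 5
F→G: (1)(1) − (2)(-4) = 9
G→A: (2)(5) − (3)(1) = 7
Σ = 126
Area = |Σ|/2 = 63.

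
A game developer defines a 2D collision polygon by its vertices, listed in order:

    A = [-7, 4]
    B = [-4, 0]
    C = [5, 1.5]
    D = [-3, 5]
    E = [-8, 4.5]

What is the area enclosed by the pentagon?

32.75

Apply the shoelace (surveyor's) formula: 2A = Σ (x_i·y_{i+1} − x_{i+1}·y_i), indices taken mod 5.
Σ = (16) + (-6) + (29.5) + (26.5) + (-0.5) = 65.5
Area = |Σ|/2 = 32.75.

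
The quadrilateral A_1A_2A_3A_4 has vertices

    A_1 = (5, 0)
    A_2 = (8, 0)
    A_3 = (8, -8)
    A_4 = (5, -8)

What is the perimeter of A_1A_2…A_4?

22

|A_1A_2| = √((3)² + (0)²) = √9 = 3
|A_2A_3| = √((0)² + (-8)²) = √64 = 8
|A_3A_4| = √((-3)² + (0)²) = √9 = 3
|A_4A_1| = √((0)² + (8)²) = √64 = 8
Perimeter = 3 + 8 + 3 + 8 = 22.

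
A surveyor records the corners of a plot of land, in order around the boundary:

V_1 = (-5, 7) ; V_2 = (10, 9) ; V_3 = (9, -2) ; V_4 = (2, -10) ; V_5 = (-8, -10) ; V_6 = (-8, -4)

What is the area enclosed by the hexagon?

Apply the shoelace (surveyor's) formula: 2A = Σ (x_i·y_{i+1} − x_{i+1}·y_i), indices taken mod 6.
Σ = (-115) + (-101) + (-86) + (-100) + (-48) + (-76) = -526
Area = |Σ|/2 = 263.

263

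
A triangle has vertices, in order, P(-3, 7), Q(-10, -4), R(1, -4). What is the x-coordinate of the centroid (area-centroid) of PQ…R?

-4

Apply the shoelace (surveyor's) formula. First the cross-terms c_i = x_i·y_{i+1} − x_{i+1}·y_i:
  82, 44, -5  ⇒  2A = 121, A = 60.5.
Then Σ (x_i + x_{i+1})·c_i = -1452, so x̄ = -1452 / (6·60.5) = -4.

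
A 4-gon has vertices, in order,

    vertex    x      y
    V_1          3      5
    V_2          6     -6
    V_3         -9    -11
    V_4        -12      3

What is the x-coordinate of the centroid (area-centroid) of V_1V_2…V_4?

-36/11

Apply the surveyor's formula. First the cross-terms c_i = x_i·y_{i+1} − x_{i+1}·y_i:
  -48, -120, -159, -69  ⇒  2A = -396, A = -198.
Then Σ (x_i + x_{i+1})·c_i = 3888, so x̄ = 3888 / (6·(-198)) = -36/11.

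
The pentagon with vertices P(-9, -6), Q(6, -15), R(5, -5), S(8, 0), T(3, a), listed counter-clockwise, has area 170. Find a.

The doubled signed area Σ (x_i y_{i+1} − x_{i+1} y_i) is linear in a.
With a=0 it equals 238; the coefficient of a is 17 (from the two edges through T).
So 17·a + 238 = 2·170 = 340 ⇒ a = 6.

6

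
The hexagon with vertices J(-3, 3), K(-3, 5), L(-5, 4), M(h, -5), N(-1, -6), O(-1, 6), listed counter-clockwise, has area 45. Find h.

-6

Write out the shoelace sum; only the two edges meeting at M involve h:
2·Area = [((-5)·(-5) − h·4) + (h·(-6) − (-1)·(-5))] + 10
       = -10·h + 30 = 90
⇒ h = -6.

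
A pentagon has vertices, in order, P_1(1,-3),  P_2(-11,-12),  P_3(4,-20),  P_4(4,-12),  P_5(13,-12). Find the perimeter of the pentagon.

64

|P_1P_2| = √((-12)² + (-9)²) = √225 = 15
|P_2P_3| = √((15)² + (-8)²) = √289 = 17
|P_3P_4| = √((0)² + (8)²) = √64 = 8
|P_4P_5| = √((9)² + (0)²) = √81 = 9
|P_5P_1| = √((-12)² + (9)²) = √225 = 15
Perimeter = 15 + 17 + 8 + 9 + 15 = 64.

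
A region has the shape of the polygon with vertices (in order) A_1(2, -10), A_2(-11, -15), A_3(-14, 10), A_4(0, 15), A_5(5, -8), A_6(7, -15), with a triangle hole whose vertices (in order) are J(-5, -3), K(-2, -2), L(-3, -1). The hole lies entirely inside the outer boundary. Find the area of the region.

400

Outer boundary:
Apply the shoelace (surveyor's) formula: 2A = Σ (x_i·y_{i+1} − x_{i+1}·y_i), indices taken mod 6.
A_1→A_2: (2)(-15) − (-11)(-10) = -140
A_2→A_3: (-11)(10) − (-14)(-15) = -320
A_3→A_4: (-14)(15) − (0)(10) = -210
A_4→A_5: (0)(-8) − (5)(15) = -75
A_5→A_6: (5)(-15) − (7)(-8) = -19
A_6→A_1: (7)(-10) − (2)(-15) = -40
Σ = -804
Area = |Σ|/2 = 402.
Hole:
Σ = (4) + (-4) + (4) = 4
Area = |Σ|/2 = 2.
Net area = 402 − 2 = 400.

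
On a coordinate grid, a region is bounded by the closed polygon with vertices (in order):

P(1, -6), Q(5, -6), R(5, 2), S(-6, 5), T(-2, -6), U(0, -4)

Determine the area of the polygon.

Apply the shoelace formula: 2A = Σ (x_i·y_{i+1} − x_{i+1}·y_i), indices taken mod 6.
P→Q: (1)(-6) − (5)(-6) = 24
Q→R: (5)(2) − (5)(-6) = 40
R→S: (5)(5) − (-6)(2) = 37
S→T: (-6)(-6) − (-2)(5) = 46
T→U: (-2)(-4) − (0)(-6) = 8
U→P: (0)(-6) − (1)(-4) = 4
Σ = 159
Area = |Σ|/2 = 79.5.

79.5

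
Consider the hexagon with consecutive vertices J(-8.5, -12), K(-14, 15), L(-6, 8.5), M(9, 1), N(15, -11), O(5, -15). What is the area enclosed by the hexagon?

Apply Gauss's area formula: 2A = Σ (x_i·y_{i+1} − x_{i+1}·y_i), indices taken mod 6.
Σ = (-295.5) + (-29) + (-82.5) + (-114) + (-170) + (-187.5) = -878.5
Area = |Σ|/2 = 439.25.

439.25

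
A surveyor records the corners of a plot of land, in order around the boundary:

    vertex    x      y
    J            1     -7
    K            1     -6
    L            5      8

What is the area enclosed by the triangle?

2

Σ = (1) + (38) + (-43) = -4
Area = |Σ|/2 = 2.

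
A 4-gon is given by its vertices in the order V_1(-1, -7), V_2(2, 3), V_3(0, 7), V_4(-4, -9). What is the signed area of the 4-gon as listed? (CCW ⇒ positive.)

V_1→V_2: (-1)(3) − (2)(-7) = 11
V_2→V_3: (2)(7) − (0)(3) = 14
V_3→V_4: (0)(-9) − (-4)(7) = 28
V_4→V_1: (-4)(-7) − (-1)(-9) = 19
Σ = 72
Signed area = Σ/2 = 36 (positive ⇒ counter-clockwise traversal).

36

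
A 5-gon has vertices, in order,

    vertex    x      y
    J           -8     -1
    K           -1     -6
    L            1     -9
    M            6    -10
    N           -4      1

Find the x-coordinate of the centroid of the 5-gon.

-109/84

Apply the surveyor's formula. First the cross-terms c_i = x_i·y_{i+1} − x_{i+1}·y_i:
  47, 15, 44, -34, 12  ⇒  2A = 84, A = 42.
Then Σ (x_i + x_{i+1})·c_i = -327, so x̄ = -327 / (6·42) = -109/84.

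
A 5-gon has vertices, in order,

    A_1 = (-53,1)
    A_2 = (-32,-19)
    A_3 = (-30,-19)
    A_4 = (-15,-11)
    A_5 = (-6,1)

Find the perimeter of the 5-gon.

|A_1A_2| = √((21)² + (-20)²) = √841 = 29
|A_2A_3| = √((2)² + (0)²) = √4 = 2
|A_3A_4| = √((15)² + (8)²) = √289 = 17
|A_4A_5| = √((9)² + (12)²) = √225 = 15
|A_5A_1| = √((-47)² + (0)²) = √2209 = 47
Perimeter = 29 + 2 + 17 + 15 + 47 = 110.

110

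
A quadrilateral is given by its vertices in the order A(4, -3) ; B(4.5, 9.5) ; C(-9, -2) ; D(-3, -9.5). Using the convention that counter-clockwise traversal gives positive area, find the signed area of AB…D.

127.25

A→B: (4)(9.5) − (4.5)(-3) = 51.5
B→C: (4.5)(-2) − (-9)(9.5) = 76.5
C→D: (-9)(-9.5) − (-3)(-2) = 79.5
D→A: (-3)(-3) − (4)(-9.5) = 47
Σ = 254.5
Signed area = Σ/2 = 127.25 (positive ⇒ counter-clockwise traversal).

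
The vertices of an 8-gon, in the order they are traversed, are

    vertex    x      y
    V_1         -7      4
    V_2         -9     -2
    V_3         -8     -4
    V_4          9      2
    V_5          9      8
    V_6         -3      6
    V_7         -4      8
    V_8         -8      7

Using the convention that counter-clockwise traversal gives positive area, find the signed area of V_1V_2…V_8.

V_1→V_2: (-7)(-2) − (-9)(4) = 50
V_2→V_3: (-9)(-4) − (-8)(-2) = 20
V_3→V_4: (-8)(2) − (9)(-4) = 20
V_4→V_5: (9)(8) − (9)(2) = 54
V_5→V_6: (9)(6) − (-3)(8) = 78
V_6→V_7: (-3)(8) − (-4)(6) = 0
V_7→V_8: (-4)(7) − (-8)(8) = 36
V_8→V_1: (-8)(4) − (-7)(7) = 17
Σ = 275
Signed area = Σ/2 = 137.5 (positive ⇒ counter-clockwise traversal).

137.5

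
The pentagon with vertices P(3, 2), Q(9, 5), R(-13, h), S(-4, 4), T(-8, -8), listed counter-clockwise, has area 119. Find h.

The doubled signed area Σ (x_i y_{i+1} − x_{i+1} y_i) is linear in h.
With h=0 it equals 82; the coefficient of h is 13 (from the two edges through R).
So 13·h + 82 = 2·119 = 238 ⇒ h = 12.

12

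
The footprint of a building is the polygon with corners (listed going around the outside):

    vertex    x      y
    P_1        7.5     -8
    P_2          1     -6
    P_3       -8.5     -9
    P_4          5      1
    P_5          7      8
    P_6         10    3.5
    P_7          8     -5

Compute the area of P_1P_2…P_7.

93.75

Apply the surveyor's formula: 2A = Σ (x_i·y_{i+1} − x_{i+1}·y_i), indices taken mod 7.
Cross-terms: -37, -60, 36.5, 33, -55.5, -78, -26.5  ⇒  Σ = -187.5
Area = |Σ|/2 = 93.75.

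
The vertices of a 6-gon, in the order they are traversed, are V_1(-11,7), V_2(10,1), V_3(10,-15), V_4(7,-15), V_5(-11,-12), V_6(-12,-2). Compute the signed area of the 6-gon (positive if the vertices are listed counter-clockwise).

Apply the surveyor's formula: 2A = Σ (x_i·y_{i+1} − x_{i+1}·y_i), indices taken mod 6.
Σ = (-81) + (-160) + (-45) + (-249) + (-122) + (-106) = -763
Signed area = Σ/2 = -381.5 (negative ⇒ clockwise traversal).

-381.5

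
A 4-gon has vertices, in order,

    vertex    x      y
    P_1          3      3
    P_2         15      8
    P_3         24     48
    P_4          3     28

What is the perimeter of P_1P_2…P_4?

108

|P_1P_2| = √((12)² + (5)²) = √169 = 13
|P_2P_3| = √((9)² + (40)²) = √1681 = 41
|P_3P_4| = √((-21)² + (-20)²) = √841 = 29
|P_4P_1| = √((0)² + (-25)²) = √625 = 25
Perimeter = 13 + 41 + 29 + 25 = 108.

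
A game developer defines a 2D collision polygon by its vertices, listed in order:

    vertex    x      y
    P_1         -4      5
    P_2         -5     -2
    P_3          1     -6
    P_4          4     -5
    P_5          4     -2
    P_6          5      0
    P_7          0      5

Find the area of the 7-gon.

Apply Gauss's area formula: 2A = Σ (x_i·y_{i+1} − x_{i+1}·y_i), indices taken mod 7.
Σ = (33) + (32) + (19) + (12) + (10) + (25) + (20) = 151
Area = |Σ|/2 = 75.5.

75.5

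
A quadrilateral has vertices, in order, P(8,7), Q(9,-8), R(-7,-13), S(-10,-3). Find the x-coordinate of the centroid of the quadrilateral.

Apply Gauss's area formula. First the cross-terms c_i = x_i·y_{i+1} − x_{i+1}·y_i:
  -127, -173, -109, -46  ⇒  2A = -455, A = -227.5.
Then Σ (x_i + x_{i+1})·c_i = -560, so x̄ = -560 / (6·(-227.5)) = 16/39.

16/39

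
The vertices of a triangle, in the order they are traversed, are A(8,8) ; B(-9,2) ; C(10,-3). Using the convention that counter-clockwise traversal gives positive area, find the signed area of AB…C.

99.5

Apply Gauss's area formula: 2A = Σ (x_i·y_{i+1} − x_{i+1}·y_i), indices taken mod 3.
Cross-terms: 88, 7, 104  ⇒  Σ = 199
Signed area = Σ/2 = 99.5 (positive ⇒ counter-clockwise traversal).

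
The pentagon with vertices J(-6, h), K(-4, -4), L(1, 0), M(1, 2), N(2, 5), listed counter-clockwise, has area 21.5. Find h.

-3

The doubled signed area Σ (x_i y_{i+1} − x_{i+1} y_i) is linear in h.
With h=0 it equals 61; the coefficient of h is 6 (from the two edges through J).
So 6·h + 61 = 2·21.5 = 43 ⇒ h = -3.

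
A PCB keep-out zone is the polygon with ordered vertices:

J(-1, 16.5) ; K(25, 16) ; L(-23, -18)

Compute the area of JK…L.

Σ = (-428.5) + (-82) + (-397.5) = -908
Area = |Σ|/2 = 454.

454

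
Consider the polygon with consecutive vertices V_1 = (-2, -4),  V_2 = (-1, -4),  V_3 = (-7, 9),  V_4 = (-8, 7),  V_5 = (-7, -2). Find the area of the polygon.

39.5

Cross-terms: 4, -37, 23, 65, 24  ⇒  Σ = 79
Area = |Σ|/2 = 39.5.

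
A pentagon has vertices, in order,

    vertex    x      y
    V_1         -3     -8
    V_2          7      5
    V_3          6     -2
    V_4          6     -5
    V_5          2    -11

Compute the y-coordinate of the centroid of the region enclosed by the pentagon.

Apply Gauss's area formula. First the cross-terms c_i = x_i·y_{i+1} − x_{i+1}·y_i:
  41, -44, -18, -56, -49  ⇒  2A = -126, A = -63.
Then Σ (y_i + y_{i+1})·c_i = 1698, so ȳ = 1698 / (6·(-63)) = -283/63.

-283/63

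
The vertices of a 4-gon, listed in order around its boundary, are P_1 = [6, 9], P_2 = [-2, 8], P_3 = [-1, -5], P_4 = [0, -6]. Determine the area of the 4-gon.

63

Apply the shoelace (surveyor's) formula: 2A = Σ (x_i·y_{i+1} − x_{i+1}·y_i), indices taken mod 4.
Cross-terms: 66, 18, 6, 36  ⇒  Σ = 126
Area = |Σ|/2 = 63.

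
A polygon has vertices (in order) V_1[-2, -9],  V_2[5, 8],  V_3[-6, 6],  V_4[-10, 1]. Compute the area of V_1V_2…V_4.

Apply the shoelace formula: 2A = Σ (x_i·y_{i+1} − x_{i+1}·y_i), indices taken mod 4.
Cross-terms: 29, 78, 54, 92  ⇒  Σ = 253
Area = |Σ|/2 = 126.5.

126.5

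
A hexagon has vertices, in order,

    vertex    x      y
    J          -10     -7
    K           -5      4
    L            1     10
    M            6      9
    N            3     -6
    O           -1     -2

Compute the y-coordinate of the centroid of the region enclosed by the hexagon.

Apply Gauss's area formula. First the cross-terms c_i = x_i·y_{i+1} − x_{i+1}·y_i:
  -75, -54, -51, -63, -12, -13  ⇒  2A = -268, A = -134.
Then Σ (y_i + y_{i+1})·c_i = -1476, so ȳ = -1476 / (6·(-134)) = 123/67.

123/67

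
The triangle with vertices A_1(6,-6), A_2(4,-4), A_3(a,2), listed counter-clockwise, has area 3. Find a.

The doubled signed area Σ (x_i y_{i+1} − x_{i+1} y_i) is linear in a.
With a=0 it equals -4; the coefficient of a is -2 (from the two edges through A_3).
So -2·a + -4 = 2·3 = 6 ⇒ a = -5.

-5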